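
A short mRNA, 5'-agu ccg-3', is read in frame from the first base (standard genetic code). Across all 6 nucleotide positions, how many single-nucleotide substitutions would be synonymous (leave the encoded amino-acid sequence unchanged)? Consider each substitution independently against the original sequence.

4

Codon 1 (AGU, Ser): 1 synonymous substitution.
Codon 2 (CCG, Pro): 3 synonymous substitutions.
Total: 1 + 3 = 4.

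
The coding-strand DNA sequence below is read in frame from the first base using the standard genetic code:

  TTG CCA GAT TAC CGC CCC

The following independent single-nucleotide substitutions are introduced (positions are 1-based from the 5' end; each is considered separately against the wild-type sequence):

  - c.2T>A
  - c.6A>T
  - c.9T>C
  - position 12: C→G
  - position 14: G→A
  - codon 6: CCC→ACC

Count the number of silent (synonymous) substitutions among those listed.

2

Codon 1: TTG (Leu) → TAG (Stop) — nonsense.
Codon 2: CCA (Pro) → CCT (Pro) — synonymous.
Codon 3: GAT (Asp) → GAC (Asp) — synonymous.
Codon 4: TAC (Tyr) → TAG (Stop) — nonsense.
Codon 5: CGC (Arg) → CAC (His) — missense.
Codon 6: CCC (Pro) → ACC (Thr) — missense.
Synonymous: 2 of 6.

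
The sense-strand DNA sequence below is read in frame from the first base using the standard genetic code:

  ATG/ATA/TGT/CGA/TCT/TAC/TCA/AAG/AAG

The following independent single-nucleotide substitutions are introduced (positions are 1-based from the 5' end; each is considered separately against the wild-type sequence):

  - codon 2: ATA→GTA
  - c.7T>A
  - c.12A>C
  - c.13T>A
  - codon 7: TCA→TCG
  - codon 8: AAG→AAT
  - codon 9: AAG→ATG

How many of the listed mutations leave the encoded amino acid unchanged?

Codon 2: ATA (Ile) → GTA (Val) — missense.
Codon 3: TGT (Cys) → AGT (Ser) — missense.
Codon 4: CGA (Arg) → CGC (Arg) — synonymous.
Codon 5: TCT (Ser) → ACT (Thr) — missense.
Codon 7: TCA (Ser) → TCG (Ser) — synonymous.
Codon 8: AAG (Lys) → AAT (Asn) — missense.
Codon 9: AAG (Lys) → ATG (Met) — missense.
Synonymous: 2 of 7.

2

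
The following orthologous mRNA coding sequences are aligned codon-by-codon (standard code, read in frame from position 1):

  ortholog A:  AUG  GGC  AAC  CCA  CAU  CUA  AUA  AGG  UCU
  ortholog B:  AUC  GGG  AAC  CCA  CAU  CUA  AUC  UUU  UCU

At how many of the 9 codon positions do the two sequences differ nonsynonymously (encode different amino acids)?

2

Codon 1: AUG Met / AUC Ile — nonsynonymous.
Codon 2: GGC Gly / GGG Gly — synonymous.
Codon 3: AAC Asn / AAC Asn — identical.
Codon 4: CCA Pro / CCA Pro — identical.
Codon 5: CAU His / CAU His — identical.
Codon 6: CUA Leu / CUA Leu — identical.
Codon 7: AUA Ile / AUC Ile — synonymous.
Codon 8: AGG Arg / UUU Phe — nonsynonymous.
Codon 9: UCU Ser / UCU Ser — identical.
Nonsynonymous differences: 2.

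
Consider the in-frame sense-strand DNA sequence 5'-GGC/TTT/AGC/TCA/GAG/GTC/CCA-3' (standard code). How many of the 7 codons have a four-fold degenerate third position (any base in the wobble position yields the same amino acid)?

4

Codon 1 GGC (Gly): third position 4-fold.
Codon 2 TTT (Phe): third position 2-fold.
Codon 3 AGC (Ser): third position 2-fold.
Codon 4 TCA (Ser): third position 4-fold.
Codon 5 GAG (Glu): third position 2-fold.
Codon 6 GTC (Val): third position 4-fold.
Codon 7 CCA (Pro): third position 4-fold.
Four-fold degenerate third positions: 4.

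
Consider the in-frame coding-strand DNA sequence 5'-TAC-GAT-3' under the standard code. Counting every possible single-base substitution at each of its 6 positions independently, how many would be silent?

Codon 1 (TAC, Tyr): 1 synonymous substitution.
Codon 2 (GAT, Asp): 1 synonymous substitution.
Total: 1 + 1 = 2.

2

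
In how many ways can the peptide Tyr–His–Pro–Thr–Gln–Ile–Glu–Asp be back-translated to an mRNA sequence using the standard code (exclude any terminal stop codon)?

1536

Tyr: 2 codons.
His: 2 codons.
Pro: 4 codons.
Thr: 4 codons.
Gln: 2 codons.
Ile: 3 codons.
Glu: 2 codons.
Asp: 2 codons.
2 × 2 × 4 × 4 × 2 × 3 × 2 × 2 = 1536.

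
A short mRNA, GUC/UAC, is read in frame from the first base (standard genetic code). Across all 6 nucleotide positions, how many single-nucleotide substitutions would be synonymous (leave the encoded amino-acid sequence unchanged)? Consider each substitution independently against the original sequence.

4

Codon 1 (GUC, Val): 3 synonymous substitutions.
Codon 2 (UAC, Tyr): 1 synonymous substitution.
Total: 3 + 1 = 4.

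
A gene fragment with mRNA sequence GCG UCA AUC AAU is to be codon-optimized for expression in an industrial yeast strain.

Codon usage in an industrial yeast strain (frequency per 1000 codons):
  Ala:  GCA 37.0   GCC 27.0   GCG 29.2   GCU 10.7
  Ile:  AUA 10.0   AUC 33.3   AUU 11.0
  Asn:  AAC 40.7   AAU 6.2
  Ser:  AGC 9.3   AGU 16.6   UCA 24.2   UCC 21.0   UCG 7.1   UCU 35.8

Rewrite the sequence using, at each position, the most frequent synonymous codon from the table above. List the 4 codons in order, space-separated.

GCA UCU AUC AAC

Codon 1 (Ala): best is GCA at 37.0.
Codon 2 (Ser): best is UCU at 35.8.
Codon 3 (Ile): best is AUC at 33.3.
Codon 4 (Asn): best is AAC at 40.7.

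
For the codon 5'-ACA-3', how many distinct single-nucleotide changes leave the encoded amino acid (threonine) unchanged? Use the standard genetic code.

3

Position 1: none → 0 synonymous.
Position 2: none → 0 synonymous.
Position 3: ACT, ACC, ACG → 3 synonymous.
Total: 0 + 0 + 3 = 3.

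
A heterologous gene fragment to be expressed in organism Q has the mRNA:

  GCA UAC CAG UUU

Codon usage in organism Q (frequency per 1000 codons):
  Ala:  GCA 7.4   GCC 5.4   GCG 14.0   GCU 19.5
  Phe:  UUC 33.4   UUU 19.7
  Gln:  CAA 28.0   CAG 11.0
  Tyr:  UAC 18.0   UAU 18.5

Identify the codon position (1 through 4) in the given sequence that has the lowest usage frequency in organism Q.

Codon 1 GCA (Ala): 7.4 per 1000.
Codon 2 UAC (Tyr): 18.0 per 1000.
Codon 3 CAG (Gln): 11.0 per 1000.
Codon 4 UUU (Phe): 19.7 per 1000.
Lowest frequency is 7.4 at codon 1.

1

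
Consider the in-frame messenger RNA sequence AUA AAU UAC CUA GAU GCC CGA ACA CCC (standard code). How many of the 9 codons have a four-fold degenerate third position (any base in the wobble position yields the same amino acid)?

5

Codon 1 AUA (Ile): third position 3-fold.
Codon 2 AAU (Asn): third position 2-fold.
Codon 3 UAC (Tyr): third position 2-fold.
Codon 4 CUA (Leu): third position 4-fold.
Codon 5 GAU (Asp): third position 2-fold.
Codon 6 GCC (Ala): third position 4-fold.
Codon 7 CGA (Arg): third position 4-fold.
Codon 8 ACA (Thr): third position 4-fold.
Codon 9 CCC (Pro): third position 4-fold.
Four-fold degenerate third positions: 5.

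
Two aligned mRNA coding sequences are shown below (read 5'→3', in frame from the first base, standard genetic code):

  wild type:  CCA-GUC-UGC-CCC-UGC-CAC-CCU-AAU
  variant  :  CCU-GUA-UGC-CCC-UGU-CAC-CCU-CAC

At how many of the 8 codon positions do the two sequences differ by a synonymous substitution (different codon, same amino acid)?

3

Codon 1: CCA Pro / CCU Pro — synonymous.
Codon 2: GUC Val / GUA Val — synonymous.
Codon 3: UGC Cys / UGC Cys — identical.
Codon 4: CCC Pro / CCC Pro — identical.
Codon 5: UGC Cys / UGU Cys — synonymous.
Codon 6: CAC His / CAC His — identical.
Codon 7: CCU Pro / CCU Pro — identical.
Codon 8: AAU Asn / CAC His — nonsynonymous.
Synonymous differences: 3.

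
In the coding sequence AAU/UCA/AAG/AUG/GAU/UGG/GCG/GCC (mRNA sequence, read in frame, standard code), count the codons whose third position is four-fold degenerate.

Codon 1 AAU (Asn): third position 2-fold.
Codon 2 UCA (Ser): third position 4-fold.
Codon 3 AAG (Lys): third position 2-fold.
Codon 4 AUG (Met): third position 1-fold.
Codon 5 GAU (Asp): third position 2-fold.
Codon 6 UGG (Trp): third position 1-fold.
Codon 7 GCG (Ala): third position 4-fold.
Codon 8 GCC (Ala): third position 4-fold.
Four-fold degenerate third positions: 3.

3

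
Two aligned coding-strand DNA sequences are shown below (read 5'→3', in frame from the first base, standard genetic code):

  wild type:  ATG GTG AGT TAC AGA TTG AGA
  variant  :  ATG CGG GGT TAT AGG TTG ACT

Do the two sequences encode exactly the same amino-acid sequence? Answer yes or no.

Codon 1: ATG Met / ATG Met — identical.
Codon 2: GTG Val / CGG Arg — nonsynonymous.
Codon 3: AGT Ser / GGT Gly — nonsynonymous.
Codon 4: TAC Tyr / TAT Tyr — synonymous.
Codon 5: AGA Arg / AGG Arg — synonymous.
Codon 6: TTG Leu / TTG Leu — identical.
Codon 7: AGA Arg / ACT Thr — nonsynonymous.
Nonsynonymous differences: 3 → different protein.

no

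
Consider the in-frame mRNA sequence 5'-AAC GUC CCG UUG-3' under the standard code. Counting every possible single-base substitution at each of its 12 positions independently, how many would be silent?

9

Codon 1 (AAC, Asn): 1 synonymous substitution.
Codon 2 (GUC, Val): 3 synonymous substitutions.
Codon 3 (CCG, Pro): 3 synonymous substitutions.
Codon 4 (UUG, Leu): 2 synonymous substitutions.
Total: 1 + 3 + 3 + 2 = 9.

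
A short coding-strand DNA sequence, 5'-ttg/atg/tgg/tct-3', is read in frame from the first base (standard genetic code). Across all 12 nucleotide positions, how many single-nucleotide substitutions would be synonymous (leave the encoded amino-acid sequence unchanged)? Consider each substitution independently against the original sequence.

5

Codon 1 (TTG, Leu): 2 synonymous substitutions.
Codon 2 (ATG, Met): 0 synonymous substitutions.
Codon 3 (TGG, Trp): 0 synonymous substitutions.
Codon 4 (TCT, Ser): 3 synonymous substitutions.
Total: 2 + 0 + 0 + 3 = 5.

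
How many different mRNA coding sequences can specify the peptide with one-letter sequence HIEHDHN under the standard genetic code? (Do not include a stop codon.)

192

His: 2 codons.
Ile: 3 codons.
Glu: 2 codons.
His: 2 codons.
Asp: 2 codons.
His: 2 codons.
Asn: 2 codons.
2 × 3 × 2 × 2 × 2 × 2 × 2 = 192.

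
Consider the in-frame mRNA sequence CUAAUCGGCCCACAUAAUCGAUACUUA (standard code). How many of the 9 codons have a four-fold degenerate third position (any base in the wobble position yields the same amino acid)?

Codon 1 CUA (Leu): third position 4-fold.
Codon 2 AUC (Ile): third position 3-fold.
Codon 3 GGC (Gly): third position 4-fold.
Codon 4 CCA (Pro): third position 4-fold.
Codon 5 CAU (His): third position 2-fold.
Codon 6 AAU (Asn): third position 2-fold.
Codon 7 CGA (Arg): third position 4-fold.
Codon 8 UAC (Tyr): third position 2-fold.
Codon 9 UUA (Leu): third position 2-fold.
Four-fold degenerate third positions: 4.

4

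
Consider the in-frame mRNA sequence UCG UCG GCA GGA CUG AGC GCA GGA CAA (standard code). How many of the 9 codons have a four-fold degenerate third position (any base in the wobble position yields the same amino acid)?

7

Codon 1 UCG (Ser): third position 4-fold.
Codon 2 UCG (Ser): third position 4-fold.
Codon 3 GCA (Ala): third position 4-fold.
Codon 4 GGA (Gly): third position 4-fold.
Codon 5 CUG (Leu): third position 4-fold.
Codon 6 AGC (Ser): third position 2-fold.
Codon 7 GCA (Ala): third position 4-fold.
Codon 8 GGA (Gly): third position 4-fold.
Codon 9 CAA (Gln): third position 2-fold.
Four-fold degenerate third positions: 7.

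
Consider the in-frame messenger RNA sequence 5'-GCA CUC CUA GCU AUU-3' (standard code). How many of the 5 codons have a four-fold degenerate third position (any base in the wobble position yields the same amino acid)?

Codon 1 GCA (Ala): third position 4-fold.
Codon 2 CUC (Leu): third position 4-fold.
Codon 3 CUA (Leu): third position 4-fold.
Codon 4 GCU (Ala): third position 4-fold.
Codon 5 AUU (Ile): third position 3-fold.
Four-fold degenerate third positions: 4.

4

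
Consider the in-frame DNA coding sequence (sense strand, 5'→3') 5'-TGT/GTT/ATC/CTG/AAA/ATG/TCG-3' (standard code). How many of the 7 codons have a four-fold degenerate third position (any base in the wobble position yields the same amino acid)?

3

Codon 1 TGT (Cys): third position 2-fold.
Codon 2 GTT (Val): third position 4-fold.
Codon 3 ATC (Ile): third position 3-fold.
Codon 4 CTG (Leu): third position 4-fold.
Codon 5 AAA (Lys): third position 2-fold.
Codon 6 ATG (Met): third position 1-fold.
Codon 7 TCG (Ser): third position 4-fold.
Four-fold degenerate third positions: 3.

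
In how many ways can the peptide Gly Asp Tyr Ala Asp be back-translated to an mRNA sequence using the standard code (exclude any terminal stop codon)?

128

Gly: 4 codons.
Asp: 2 codons.
Tyr: 2 codons.
Ala: 4 codons.
Asp: 2 codons.
4 × 2 × 2 × 4 × 2 = 128.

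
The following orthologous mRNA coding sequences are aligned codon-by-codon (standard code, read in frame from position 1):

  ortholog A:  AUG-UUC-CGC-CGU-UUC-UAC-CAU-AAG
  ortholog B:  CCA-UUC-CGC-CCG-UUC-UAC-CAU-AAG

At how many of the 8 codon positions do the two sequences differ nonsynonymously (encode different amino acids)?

Codon 1: AUG Met / CCA Pro — nonsynonymous.
Codon 2: UUC Phe / UUC Phe — identical.
Codon 3: CGC Arg / CGC Arg — identical.
Codon 4: CGU Arg / CCG Pro — nonsynonymous.
Codon 5: UUC Phe / UUC Phe — identical.
Codon 6: UAC Tyr / UAC Tyr — identical.
Codon 7: CAU His / CAU His — identical.
Codon 8: AAG Lys / AAG Lys — identical.
Nonsynonymous differences: 2.

2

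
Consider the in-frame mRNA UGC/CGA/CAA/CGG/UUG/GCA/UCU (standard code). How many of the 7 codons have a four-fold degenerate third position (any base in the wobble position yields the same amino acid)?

Codon 1 UGC (Cys): third position 2-fold.
Codon 2 CGA (Arg): third position 4-fold.
Codon 3 CAA (Gln): third position 2-fold.
Codon 4 CGG (Arg): third position 4-fold.
Codon 5 UUG (Leu): third position 2-fold.
Codon 6 GCA (Ala): third position 4-fold.
Codon 7 UCU (Ser): third position 4-fold.
Four-fold degenerate third positions: 4.

4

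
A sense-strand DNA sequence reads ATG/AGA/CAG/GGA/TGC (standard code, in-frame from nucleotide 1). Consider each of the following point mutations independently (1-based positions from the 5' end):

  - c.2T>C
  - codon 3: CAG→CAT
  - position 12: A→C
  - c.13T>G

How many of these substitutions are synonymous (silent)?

1

Codon 1: ATG (Met) → ACG (Thr) — missense.
Codon 3: CAG (Gln) → CAT (His) — missense.
Codon 4: GGA (Gly) → GGC (Gly) — synonymous.
Codon 5: TGC (Cys) → GGC (Gly) — missense.
Synonymous: 1 of 4.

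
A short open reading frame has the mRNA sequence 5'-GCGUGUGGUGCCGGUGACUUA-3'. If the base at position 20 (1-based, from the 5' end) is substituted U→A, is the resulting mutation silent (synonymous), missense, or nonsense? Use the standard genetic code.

nonsense

Position 20 falls in codon 7: UUA → Leu.
After the substitution the codon is UAA → Stop.
The new codon is a stop codon, so this is a nonsense mutation.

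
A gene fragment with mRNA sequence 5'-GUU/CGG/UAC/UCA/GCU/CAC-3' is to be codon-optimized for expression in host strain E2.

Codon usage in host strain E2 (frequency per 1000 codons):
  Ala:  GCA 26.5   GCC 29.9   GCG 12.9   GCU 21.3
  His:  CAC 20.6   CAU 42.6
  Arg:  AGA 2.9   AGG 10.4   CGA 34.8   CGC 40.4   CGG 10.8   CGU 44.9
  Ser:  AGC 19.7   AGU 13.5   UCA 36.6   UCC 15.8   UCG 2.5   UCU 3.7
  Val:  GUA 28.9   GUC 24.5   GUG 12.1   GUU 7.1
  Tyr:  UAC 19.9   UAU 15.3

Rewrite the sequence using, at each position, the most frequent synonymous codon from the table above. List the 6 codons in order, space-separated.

GUA CGU UAC UCA GCC CAU

Codon 1 (Val): best is GUA at 28.9.
Codon 2 (Arg): best is CGU at 44.9.
Codon 3 (Tyr): best is UAC at 19.9.
Codon 4 (Ser): best is UCA at 36.6.
Codon 5 (Ala): best is GCC at 29.9.
Codon 6 (His): best is CAU at 42.6.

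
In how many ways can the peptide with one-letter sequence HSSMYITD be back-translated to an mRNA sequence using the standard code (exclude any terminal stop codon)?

His: 2 codons.
Ser: 6 codons.
Ser: 6 codons.
Met: 1 codon.
Tyr: 2 codons.
Ile: 3 codons.
Thr: 4 codons.
Asp: 2 codons.
2 × 6 × 6 × 1 × 2 × 3 × 4 × 2 = 3456.

3456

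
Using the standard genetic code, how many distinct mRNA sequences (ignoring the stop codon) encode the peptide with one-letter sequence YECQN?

Tyr: 2 codons.
Glu: 2 codons.
Cys: 2 codons.
Gln: 2 codons.
Asn: 2 codons.
2 × 2 × 2 × 2 × 2 = 32.

32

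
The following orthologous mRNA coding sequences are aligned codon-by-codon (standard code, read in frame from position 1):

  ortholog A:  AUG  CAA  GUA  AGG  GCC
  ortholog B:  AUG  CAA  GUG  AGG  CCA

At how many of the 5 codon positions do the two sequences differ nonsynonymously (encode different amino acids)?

1

Codon 1: AUG Met / AUG Met — identical.
Codon 2: CAA Gln / CAA Gln — identical.
Codon 3: GUA Val / GUG Val — synonymous.
Codon 4: AGG Arg / AGG Arg — identical.
Codon 5: GCC Ala / CCA Pro — nonsynonymous.
Nonsynonymous differences: 1.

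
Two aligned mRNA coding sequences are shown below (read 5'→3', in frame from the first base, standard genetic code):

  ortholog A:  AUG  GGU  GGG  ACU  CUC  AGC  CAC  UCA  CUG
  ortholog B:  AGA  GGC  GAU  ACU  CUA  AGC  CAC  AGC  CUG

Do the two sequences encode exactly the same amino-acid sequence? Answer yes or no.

Codon 1: AUG Met / AGA Arg — nonsynonymous.
Codon 2: GGU Gly / GGC Gly — synonymous.
Codon 3: GGG Gly / GAU Asp — nonsynonymous.
Codon 4: ACU Thr / ACU Thr — identical.
Codon 5: CUC Leu / CUA Leu — synonymous.
Codon 6: AGC Ser / AGC Ser — identical.
Codon 7: CAC His / CAC His — identical.
Codon 8: UCA Ser / AGC Ser — synonymous.
Codon 9: CUG Leu / CUG Leu — identical.
Nonsynonymous differences: 2 → different protein.

no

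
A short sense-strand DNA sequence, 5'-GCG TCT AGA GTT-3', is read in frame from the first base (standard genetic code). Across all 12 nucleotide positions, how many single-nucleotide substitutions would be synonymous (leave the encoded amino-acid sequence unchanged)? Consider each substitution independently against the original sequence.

Codon 1 (GCG, Ala): 3 synonymous substitutions.
Codon 2 (TCT, Ser): 3 synonymous substitutions.
Codon 3 (AGA, Arg): 2 synonymous substitutions.
Codon 4 (GTT, Val): 3 synonymous substitutions.
Total: 3 + 3 + 2 + 3 = 11.

11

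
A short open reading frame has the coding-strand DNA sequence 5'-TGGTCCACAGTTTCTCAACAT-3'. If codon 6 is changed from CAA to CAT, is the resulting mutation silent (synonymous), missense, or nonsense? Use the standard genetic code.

missense

Position 18 falls in codon 6: CAA → Gln.
After the substitution the codon is CAT → His.
Gln ≠ His, so this is a missense mutation.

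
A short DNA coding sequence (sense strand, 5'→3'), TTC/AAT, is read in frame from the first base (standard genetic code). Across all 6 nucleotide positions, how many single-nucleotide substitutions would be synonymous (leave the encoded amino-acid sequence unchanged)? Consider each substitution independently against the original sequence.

Codon 1 (TTC, Phe): 1 synonymous substitution.
Codon 2 (AAT, Asn): 1 synonymous substitution.
Total: 1 + 1 = 2.

2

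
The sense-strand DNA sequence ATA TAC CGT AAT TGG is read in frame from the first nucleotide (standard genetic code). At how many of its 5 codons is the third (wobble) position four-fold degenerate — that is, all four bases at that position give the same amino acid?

1

Codon 1 ATA (Ile): third position 3-fold.
Codon 2 TAC (Tyr): third position 2-fold.
Codon 3 CGT (Arg): third position 4-fold.
Codon 4 AAT (Asn): third position 2-fold.
Codon 5 TGG (Trp): third position 1-fold.
Four-fold degenerate third positions: 1.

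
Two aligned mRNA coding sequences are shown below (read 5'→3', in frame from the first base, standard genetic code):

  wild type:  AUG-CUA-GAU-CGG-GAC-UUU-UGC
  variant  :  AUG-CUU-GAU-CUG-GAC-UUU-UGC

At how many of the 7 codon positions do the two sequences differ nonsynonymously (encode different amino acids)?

Codon 1: AUG Met / AUG Met — identical.
Codon 2: CUA Leu / CUU Leu — synonymous.
Codon 3: GAU Asp / GAU Asp — identical.
Codon 4: CGG Arg / CUG Leu — nonsynonymous.
Codon 5: GAC Asp / GAC Asp — identical.
Codon 6: UUU Phe / UUU Phe — identical.
Codon 7: UGC Cys / UGC Cys — identical.
Nonsynonymous differences: 1.

1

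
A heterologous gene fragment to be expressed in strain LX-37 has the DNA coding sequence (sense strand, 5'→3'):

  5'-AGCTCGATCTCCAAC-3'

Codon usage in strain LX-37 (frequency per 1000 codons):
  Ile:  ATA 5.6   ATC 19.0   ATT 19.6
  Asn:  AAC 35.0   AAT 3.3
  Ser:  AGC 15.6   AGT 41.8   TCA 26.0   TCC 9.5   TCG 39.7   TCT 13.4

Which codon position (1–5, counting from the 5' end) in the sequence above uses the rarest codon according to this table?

4

Codon 1 AGC (Ser): 15.6 per 1000.
Codon 2 TCG (Ser): 39.7 per 1000.
Codon 3 ATC (Ile): 19.0 per 1000.
Codon 4 TCC (Ser): 9.5 per 1000.
Codon 5 AAC (Asn): 35.0 per 1000.
Lowest frequency is 9.5 at codon 4.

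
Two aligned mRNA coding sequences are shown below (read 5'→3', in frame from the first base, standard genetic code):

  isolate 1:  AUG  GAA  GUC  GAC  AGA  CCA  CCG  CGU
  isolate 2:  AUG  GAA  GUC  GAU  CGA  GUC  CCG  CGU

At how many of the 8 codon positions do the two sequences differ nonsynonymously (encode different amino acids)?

1

Codon 1: AUG Met / AUG Met — identical.
Codon 2: GAA Glu / GAA Glu — identical.
Codon 3: GUC Val / GUC Val — identical.
Codon 4: GAC Asp / GAU Asp — synonymous.
Codon 5: AGA Arg / CGA Arg — synonymous.
Codon 6: CCA Pro / GUC Val — nonsynonymous.
Codon 7: CCG Pro / CCG Pro — identical.
Codon 8: CGU Arg / CGU Arg — identical.
Nonsynonymous differences: 1.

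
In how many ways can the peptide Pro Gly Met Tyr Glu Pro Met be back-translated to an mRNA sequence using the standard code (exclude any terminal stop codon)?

256

Pro: 4 codons.
Gly: 4 codons.
Met: 1 codon.
Tyr: 2 codons.
Glu: 2 codons.
Pro: 4 codons.
Met: 1 codon.
4 × 4 × 1 × 2 × 2 × 4 × 1 = 256.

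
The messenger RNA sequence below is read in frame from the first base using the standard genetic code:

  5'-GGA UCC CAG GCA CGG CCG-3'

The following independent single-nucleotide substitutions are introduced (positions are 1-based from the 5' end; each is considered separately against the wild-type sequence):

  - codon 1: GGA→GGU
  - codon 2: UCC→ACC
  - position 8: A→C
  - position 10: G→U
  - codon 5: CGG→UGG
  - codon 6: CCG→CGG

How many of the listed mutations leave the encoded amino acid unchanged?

Codon 1: GGA (Gly) → GGU (Gly) — synonymous.
Codon 2: UCC (Ser) → ACC (Thr) — missense.
Codon 3: CAG (Gln) → CCG (Pro) — missense.
Codon 4: GCA (Ala) → UCA (Ser) — missense.
Codon 5: CGG (Arg) → UGG (Trp) — missense.
Codon 6: CCG (Pro) → CGG (Arg) — missense.
Synonymous: 1 of 6.

1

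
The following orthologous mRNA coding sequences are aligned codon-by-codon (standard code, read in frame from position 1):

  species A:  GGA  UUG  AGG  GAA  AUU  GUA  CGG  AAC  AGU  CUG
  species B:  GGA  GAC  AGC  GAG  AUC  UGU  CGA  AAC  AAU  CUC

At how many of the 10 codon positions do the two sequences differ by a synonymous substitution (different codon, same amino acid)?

Codon 1: GGA Gly / GGA Gly — identical.
Codon 2: UUG Leu / GAC Asp — nonsynonymous.
Codon 3: AGG Arg / AGC Ser — nonsynonymous.
Codon 4: GAA Glu / GAG Glu — synonymous.
Codon 5: AUU Ile / AUC Ile — synonymous.
Codon 6: GUA Val / UGU Cys — nonsynonymous.
Codon 7: CGG Arg / CGA Arg — synonymous.
Codon 8: AAC Asn / AAC Asn — identical.
Codon 9: AGU Ser / AAU Asn — nonsynonymous.
Codon 10: CUG Leu / CUC Leu — synonymous.
Synonymous differences: 4.

4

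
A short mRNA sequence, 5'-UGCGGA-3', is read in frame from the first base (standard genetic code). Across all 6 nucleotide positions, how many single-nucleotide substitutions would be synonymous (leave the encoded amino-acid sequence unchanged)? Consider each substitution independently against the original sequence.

4

Codon 1 (UGC, Cys): 1 synonymous substitution.
Codon 2 (GGA, Gly): 3 synonymous substitutions.
Total: 1 + 3 = 4.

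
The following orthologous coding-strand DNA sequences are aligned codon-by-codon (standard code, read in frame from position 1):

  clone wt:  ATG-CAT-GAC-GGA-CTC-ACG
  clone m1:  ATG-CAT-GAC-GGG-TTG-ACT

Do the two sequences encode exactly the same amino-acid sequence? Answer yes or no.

yes

Codon 1: ATG Met / ATG Met — identical.
Codon 2: CAT His / CAT His — identical.
Codon 3: GAC Asp / GAC Asp — identical.
Codon 4: GGA Gly / GGG Gly — synonymous.
Codon 5: CTC Leu / TTG Leu — synonymous.
Codon 6: ACG Thr / ACT Thr — synonymous.
Nonsynonymous differences: 0 → same protein.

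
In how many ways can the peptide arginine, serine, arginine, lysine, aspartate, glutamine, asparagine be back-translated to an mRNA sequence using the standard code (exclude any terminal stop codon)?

Arg: 6 codons.
Ser: 6 codons.
Arg: 6 codons.
Lys: 2 codons.
Asp: 2 codons.
Gln: 2 codons.
Asn: 2 codons.
6 × 6 × 6 × 2 × 2 × 2 × 2 = 3456.

3456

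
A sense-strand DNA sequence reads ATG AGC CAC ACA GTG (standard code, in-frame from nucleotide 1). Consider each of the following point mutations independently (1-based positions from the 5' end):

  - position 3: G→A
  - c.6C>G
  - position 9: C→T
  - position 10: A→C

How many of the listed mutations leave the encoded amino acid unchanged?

1

Codon 1: ATG (Met) → ATA (Ile) — missense.
Codon 2: AGC (Ser) → AGG (Arg) — missense.
Codon 3: CAC (His) → CAT (His) — synonymous.
Codon 4: ACA (Thr) → CCA (Pro) — missense.
Synonymous: 1 of 4.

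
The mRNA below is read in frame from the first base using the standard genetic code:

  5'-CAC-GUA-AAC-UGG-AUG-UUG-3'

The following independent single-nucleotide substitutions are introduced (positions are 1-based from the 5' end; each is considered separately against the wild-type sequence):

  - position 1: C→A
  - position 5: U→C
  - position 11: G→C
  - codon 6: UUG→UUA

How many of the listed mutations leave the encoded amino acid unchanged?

1

Codon 1: CAC (His) → AAC (Asn) — missense.
Codon 2: GUA (Val) → GCA (Ala) — missense.
Codon 4: UGG (Trp) → UCG (Ser) — missense.
Codon 6: UUG (Leu) → UUA (Leu) — synonymous.
Synonymous: 1 of 4.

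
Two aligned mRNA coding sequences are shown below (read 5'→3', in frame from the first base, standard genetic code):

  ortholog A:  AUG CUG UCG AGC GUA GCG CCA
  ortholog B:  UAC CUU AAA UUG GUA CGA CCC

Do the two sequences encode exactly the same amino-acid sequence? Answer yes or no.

no

Codon 1: AUG Met / UAC Tyr — nonsynonymous.
Codon 2: CUG Leu / CUU Leu — synonymous.
Codon 3: UCG Ser / AAA Lys — nonsynonymous.
Codon 4: AGC Ser / UUG Leu — nonsynonymous.
Codon 5: GUA Val / GUA Val — identical.
Codon 6: GCG Ala / CGA Arg — nonsynonymous.
Codon 7: CCA Pro / CCC Pro — synonymous.
Nonsynonymous differences: 4 → different protein.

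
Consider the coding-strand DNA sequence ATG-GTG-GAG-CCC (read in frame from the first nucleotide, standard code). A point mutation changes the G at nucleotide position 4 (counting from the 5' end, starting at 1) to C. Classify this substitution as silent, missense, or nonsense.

missense

Position 4 falls in codon 2: GTG → Val.
After the substitution the codon is CTG → Leu.
Val ≠ Leu, so this is a missense mutation.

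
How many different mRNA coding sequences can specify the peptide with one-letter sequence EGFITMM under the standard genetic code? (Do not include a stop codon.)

Glu: 2 codons.
Gly: 4 codons.
Phe: 2 codons.
Ile: 3 codons.
Thr: 4 codons.
Met: 1 codon.
Met: 1 codon.
2 × 4 × 2 × 3 × 4 × 1 × 1 = 192.

192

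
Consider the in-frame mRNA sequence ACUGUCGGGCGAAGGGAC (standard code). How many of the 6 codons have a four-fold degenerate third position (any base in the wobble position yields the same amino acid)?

4

Codon 1 ACU (Thr): third position 4-fold.
Codon 2 GUC (Val): third position 4-fold.
Codon 3 GGG (Gly): third position 4-fold.
Codon 4 CGA (Arg): third position 4-fold.
Codon 5 AGG (Arg): third position 2-fold.
Codon 6 GAC (Asp): third position 2-fold.
Four-fold degenerate third positions: 4.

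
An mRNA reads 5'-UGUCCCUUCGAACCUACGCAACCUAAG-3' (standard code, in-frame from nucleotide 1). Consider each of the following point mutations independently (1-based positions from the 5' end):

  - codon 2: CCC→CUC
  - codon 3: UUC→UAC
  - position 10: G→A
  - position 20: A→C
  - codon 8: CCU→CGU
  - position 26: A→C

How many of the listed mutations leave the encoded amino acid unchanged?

0

Codon 2: CCC (Pro) → CUC (Leu) — missense.
Codon 3: UUC (Phe) → UAC (Tyr) — missense.
Codon 4: GAA (Glu) → AAA (Lys) — missense.
Codon 7: CAA (Gln) → CCA (Pro) — missense.
Codon 8: CCU (Pro) → CGU (Arg) — missense.
Codon 9: AAG (Lys) → ACG (Thr) — missense.
Synonymous: 0 of 6.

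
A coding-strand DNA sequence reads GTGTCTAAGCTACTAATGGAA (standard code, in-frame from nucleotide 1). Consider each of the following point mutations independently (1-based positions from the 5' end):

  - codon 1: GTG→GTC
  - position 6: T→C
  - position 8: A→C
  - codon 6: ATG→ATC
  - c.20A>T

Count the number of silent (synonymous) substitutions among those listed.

Codon 1: GTG (Val) → GTC (Val) — synonymous.
Codon 2: TCT (Ser) → TCC (Ser) — synonymous.
Codon 3: AAG (Lys) → ACG (Thr) — missense.
Codon 6: ATG (Met) → ATC (Ile) — missense.
Codon 7: GAA (Glu) → GTA (Val) — missense.
Synonymous: 2 of 5.

2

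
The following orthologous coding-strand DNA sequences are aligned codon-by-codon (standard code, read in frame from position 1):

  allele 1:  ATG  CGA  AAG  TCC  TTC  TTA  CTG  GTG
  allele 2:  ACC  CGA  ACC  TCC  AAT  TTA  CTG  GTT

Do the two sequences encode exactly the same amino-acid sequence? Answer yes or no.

Codon 1: ATG Met / ACC Thr — nonsynonymous.
Codon 2: CGA Arg / CGA Arg — identical.
Codon 3: AAG Lys / ACC Thr — nonsynonymous.
Codon 4: TCC Ser / TCC Ser — identical.
Codon 5: TTC Phe / AAT Asn — nonsynonymous.
Codon 6: TTA Leu / TTA Leu — identical.
Codon 7: CTG Leu / CTG Leu — identical.
Codon 8: GTG Val / GTT Val — synonymous.
Nonsynonymous differences: 3 → different protein.

no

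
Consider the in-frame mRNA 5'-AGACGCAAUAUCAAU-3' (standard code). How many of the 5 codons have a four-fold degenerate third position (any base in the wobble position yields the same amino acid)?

1

Codon 1 AGA (Arg): third position 2-fold.
Codon 2 CGC (Arg): third position 4-fold.
Codon 3 AAU (Asn): third position 2-fold.
Codon 4 AUC (Ile): third position 3-fold.
Codon 5 AAU (Asn): third position 2-fold.
Four-fold degenerate third positions: 1.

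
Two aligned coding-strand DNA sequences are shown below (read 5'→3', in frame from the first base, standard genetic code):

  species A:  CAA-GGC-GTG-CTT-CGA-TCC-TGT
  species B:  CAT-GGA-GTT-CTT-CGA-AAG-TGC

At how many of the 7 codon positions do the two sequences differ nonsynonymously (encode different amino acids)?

Codon 1: CAA Gln / CAT His — nonsynonymous.
Codon 2: GGC Gly / GGA Gly — synonymous.
Codon 3: GTG Val / GTT Val — synonymous.
Codon 4: CTT Leu / CTT Leu — identical.
Codon 5: CGA Arg / CGA Arg — identical.
Codon 6: TCC Ser / AAG Lys — nonsynonymous.
Codon 7: TGT Cys / TGC Cys — synonymous.
Nonsynonymous differences: 2.

2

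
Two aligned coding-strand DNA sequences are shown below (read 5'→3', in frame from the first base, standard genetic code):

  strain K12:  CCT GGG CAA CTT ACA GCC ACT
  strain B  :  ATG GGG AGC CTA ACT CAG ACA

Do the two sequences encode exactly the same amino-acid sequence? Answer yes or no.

Codon 1: CCT Pro / ATG Met — nonsynonymous.
Codon 2: GGG Gly / GGG Gly — identical.
Codon 3: CAA Gln / AGC Ser — nonsynonymous.
Codon 4: CTT Leu / CTA Leu — synonymous.
Codon 5: ACA Thr / ACT Thr — synonymous.
Codon 6: GCC Ala / CAG Gln — nonsynonymous.
Codon 7: ACT Thr / ACA Thr — synonymous.
Nonsynonymous differences: 3 → different protein.

no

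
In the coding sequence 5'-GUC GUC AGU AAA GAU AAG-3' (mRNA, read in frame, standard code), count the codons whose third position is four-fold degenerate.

Codon 1 GUC (Val): third position 4-fold.
Codon 2 GUC (Val): third position 4-fold.
Codon 3 AGU (Ser): third position 2-fold.
Codon 4 AAA (Lys): third position 2-fold.
Codon 5 GAU (Asp): third position 2-fold.
Codon 6 AAG (Lys): third position 2-fold.
Four-fold degenerate third positions: 2.

2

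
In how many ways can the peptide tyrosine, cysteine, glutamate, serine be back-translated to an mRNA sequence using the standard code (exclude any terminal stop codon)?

Tyr: 2 codons.
Cys: 2 codons.
Glu: 2 codons.
Ser: 6 codons.
2 × 2 × 2 × 6 = 48.

48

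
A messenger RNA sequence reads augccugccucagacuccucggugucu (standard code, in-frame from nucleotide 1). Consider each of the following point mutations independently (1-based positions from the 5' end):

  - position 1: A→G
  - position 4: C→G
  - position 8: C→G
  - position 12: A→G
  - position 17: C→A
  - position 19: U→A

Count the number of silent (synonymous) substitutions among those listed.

Codon 1: AUG (Met) → GUG (Val) — missense.
Codon 2: CCU (Pro) → GCU (Ala) — missense.
Codon 3: GCC (Ala) → GGC (Gly) — missense.
Codon 4: UCA (Ser) → UCG (Ser) — synonymous.
Codon 6: UCC (Ser) → UAC (Tyr) — missense.
Codon 7: UCG (Ser) → ACG (Thr) — missense.
Synonymous: 1 of 6.

1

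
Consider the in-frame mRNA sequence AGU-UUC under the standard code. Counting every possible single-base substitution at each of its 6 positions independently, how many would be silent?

Codon 1 (AGU, Ser): 1 synonymous substitution.
Codon 2 (UUC, Phe): 1 synonymous substitution.
Total: 1 + 1 = 2.

2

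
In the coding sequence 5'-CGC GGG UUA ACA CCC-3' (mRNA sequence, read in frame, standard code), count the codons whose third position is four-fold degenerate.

4

Codon 1 CGC (Arg): third position 4-fold.
Codon 2 GGG (Gly): third position 4-fold.
Codon 3 UUA (Leu): third position 2-fold.
Codon 4 ACA (Thr): third position 4-fold.
Codon 5 CCC (Pro): third position 4-fold.
Four-fold degenerate third positions: 4.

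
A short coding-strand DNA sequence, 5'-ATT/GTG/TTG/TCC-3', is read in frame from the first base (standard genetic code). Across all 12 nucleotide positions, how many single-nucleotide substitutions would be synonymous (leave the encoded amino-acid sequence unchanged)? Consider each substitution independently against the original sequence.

Codon 1 (ATT, Ile): 2 synonymous substitutions.
Codon 2 (GTG, Val): 3 synonymous substitutions.
Codon 3 (TTG, Leu): 2 synonymous substitutions.
Codon 4 (TCC, Ser): 3 synonymous substitutions.
Total: 2 + 3 + 2 + 3 = 10.

10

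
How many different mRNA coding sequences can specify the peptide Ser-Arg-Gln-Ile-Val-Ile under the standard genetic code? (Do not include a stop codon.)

2592

Ser: 6 codons.
Arg: 6 codons.
Gln: 2 codons.
Ile: 3 codons.
Val: 4 codons.
Ile: 3 codons.
6 × 6 × 2 × 3 × 4 × 3 = 2592.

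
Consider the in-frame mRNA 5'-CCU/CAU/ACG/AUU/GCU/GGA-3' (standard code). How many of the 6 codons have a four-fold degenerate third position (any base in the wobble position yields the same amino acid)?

4

Codon 1 CCU (Pro): third position 4-fold.
Codon 2 CAU (His): third position 2-fold.
Codon 3 ACG (Thr): third position 4-fold.
Codon 4 AUU (Ile): third position 3-fold.
Codon 5 GCU (Ala): third position 4-fold.
Codon 6 GGA (Gly): third position 4-fold.
Four-fold degenerate third positions: 4.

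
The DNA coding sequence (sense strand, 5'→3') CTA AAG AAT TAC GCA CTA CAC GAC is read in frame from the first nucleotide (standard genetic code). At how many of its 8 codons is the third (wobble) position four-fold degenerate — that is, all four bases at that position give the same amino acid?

3

Codon 1 CTA (Leu): third position 4-fold.
Codon 2 AAG (Lys): third position 2-fold.
Codon 3 AAT (Asn): third position 2-fold.
Codon 4 TAC (Tyr): third position 2-fold.
Codon 5 GCA (Ala): third position 4-fold.
Codon 6 CTA (Leu): third position 4-fold.
Codon 7 CAC (His): third position 2-fold.
Codon 8 GAC (Asp): third position 2-fold.
Four-fold degenerate third positions: 3.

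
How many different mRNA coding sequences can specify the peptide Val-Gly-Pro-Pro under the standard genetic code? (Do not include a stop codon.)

Val: 4 codons.
Gly: 4 codons.
Pro: 4 codons.
Pro: 4 codons.
4 × 4 × 4 × 4 = 256.

256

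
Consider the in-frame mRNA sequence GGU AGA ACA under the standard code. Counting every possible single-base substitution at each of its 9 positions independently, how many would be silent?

Codon 1 (GGU, Gly): 3 synonymous substitutions.
Codon 2 (AGA, Arg): 2 synonymous substitutions.
Codon 3 (ACA, Thr): 3 synonymous substitutions.
Total: 3 + 2 + 3 = 8.

8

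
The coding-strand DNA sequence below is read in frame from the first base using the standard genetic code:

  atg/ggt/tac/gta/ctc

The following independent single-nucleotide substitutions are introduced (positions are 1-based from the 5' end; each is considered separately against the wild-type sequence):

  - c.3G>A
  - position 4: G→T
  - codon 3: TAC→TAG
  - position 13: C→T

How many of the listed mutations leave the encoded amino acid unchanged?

0

Codon 1: ATG (Met) → ATA (Ile) — missense.
Codon 2: GGT (Gly) → TGT (Cys) — missense.
Codon 3: TAC (Tyr) → TAG (Stop) — nonsense.
Codon 5: CTC (Leu) → TTC (Phe) — missense.
Synonymous: 0 of 4.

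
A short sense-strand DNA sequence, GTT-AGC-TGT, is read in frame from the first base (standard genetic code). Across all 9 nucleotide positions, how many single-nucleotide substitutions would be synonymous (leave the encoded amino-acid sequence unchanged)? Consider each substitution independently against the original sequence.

5

Codon 1 (GTT, Val): 3 synonymous substitutions.
Codon 2 (AGC, Ser): 1 synonymous substitution.
Codon 3 (TGT, Cys): 1 synonymous substitution.
Total: 3 + 1 + 1 = 5.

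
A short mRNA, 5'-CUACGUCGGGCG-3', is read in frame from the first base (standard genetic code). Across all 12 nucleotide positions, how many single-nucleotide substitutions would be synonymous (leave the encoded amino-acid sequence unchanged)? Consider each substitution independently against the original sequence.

Codon 1 (CUA, Leu): 4 synonymous substitutions.
Codon 2 (CGU, Arg): 3 synonymous substitutions.
Codon 3 (CGG, Arg): 4 synonymous substitutions.
Codon 4 (GCG, Ala): 3 synonymous substitutions.
Total: 4 + 3 + 4 + 3 = 14.

14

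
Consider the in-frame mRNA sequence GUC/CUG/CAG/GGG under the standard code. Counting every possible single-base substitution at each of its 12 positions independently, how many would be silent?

Codon 1 (GUC, Val): 3 synonymous substitutions.
Codon 2 (CUG, Leu): 4 synonymous substitutions.
Codon 3 (CAG, Gln): 1 synonymous substitution.
Codon 4 (GGG, Gly): 3 synonymous substitutions.
Total: 3 + 4 + 1 + 3 = 11.

11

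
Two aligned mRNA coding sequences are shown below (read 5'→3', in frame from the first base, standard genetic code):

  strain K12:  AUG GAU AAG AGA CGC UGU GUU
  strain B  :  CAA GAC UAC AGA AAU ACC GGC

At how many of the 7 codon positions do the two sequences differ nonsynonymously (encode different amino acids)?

Codon 1: AUG Met / CAA Gln — nonsynonymous.
Codon 2: GAU Asp / GAC Asp — synonymous.
Codon 3: AAG Lys / UAC Tyr — nonsynonymous.
Codon 4: AGA Arg / AGA Arg — identical.
Codon 5: CGC Arg / AAU Asn — nonsynonymous.
Codon 6: UGU Cys / ACC Thr — nonsynonymous.
Codon 7: GUU Val / GGC Gly — nonsynonymous.
Nonsynonymous differences: 5.

5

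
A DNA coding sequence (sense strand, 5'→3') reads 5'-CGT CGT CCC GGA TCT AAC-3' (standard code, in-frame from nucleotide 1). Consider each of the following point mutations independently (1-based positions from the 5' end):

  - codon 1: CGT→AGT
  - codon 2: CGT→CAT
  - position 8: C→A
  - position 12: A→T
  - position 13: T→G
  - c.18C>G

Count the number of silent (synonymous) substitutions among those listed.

1

Codon 1: CGT (Arg) → AGT (Ser) — missense.
Codon 2: CGT (Arg) → CAT (His) — missense.
Codon 3: CCC (Pro) → CAC (His) — missense.
Codon 4: GGA (Gly) → GGT (Gly) — synonymous.
Codon 5: TCT (Ser) → GCT (Ala) — missense.
Codon 6: AAC (Asn) → AAG (Lys) — missense.
Synonymous: 1 of 6.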